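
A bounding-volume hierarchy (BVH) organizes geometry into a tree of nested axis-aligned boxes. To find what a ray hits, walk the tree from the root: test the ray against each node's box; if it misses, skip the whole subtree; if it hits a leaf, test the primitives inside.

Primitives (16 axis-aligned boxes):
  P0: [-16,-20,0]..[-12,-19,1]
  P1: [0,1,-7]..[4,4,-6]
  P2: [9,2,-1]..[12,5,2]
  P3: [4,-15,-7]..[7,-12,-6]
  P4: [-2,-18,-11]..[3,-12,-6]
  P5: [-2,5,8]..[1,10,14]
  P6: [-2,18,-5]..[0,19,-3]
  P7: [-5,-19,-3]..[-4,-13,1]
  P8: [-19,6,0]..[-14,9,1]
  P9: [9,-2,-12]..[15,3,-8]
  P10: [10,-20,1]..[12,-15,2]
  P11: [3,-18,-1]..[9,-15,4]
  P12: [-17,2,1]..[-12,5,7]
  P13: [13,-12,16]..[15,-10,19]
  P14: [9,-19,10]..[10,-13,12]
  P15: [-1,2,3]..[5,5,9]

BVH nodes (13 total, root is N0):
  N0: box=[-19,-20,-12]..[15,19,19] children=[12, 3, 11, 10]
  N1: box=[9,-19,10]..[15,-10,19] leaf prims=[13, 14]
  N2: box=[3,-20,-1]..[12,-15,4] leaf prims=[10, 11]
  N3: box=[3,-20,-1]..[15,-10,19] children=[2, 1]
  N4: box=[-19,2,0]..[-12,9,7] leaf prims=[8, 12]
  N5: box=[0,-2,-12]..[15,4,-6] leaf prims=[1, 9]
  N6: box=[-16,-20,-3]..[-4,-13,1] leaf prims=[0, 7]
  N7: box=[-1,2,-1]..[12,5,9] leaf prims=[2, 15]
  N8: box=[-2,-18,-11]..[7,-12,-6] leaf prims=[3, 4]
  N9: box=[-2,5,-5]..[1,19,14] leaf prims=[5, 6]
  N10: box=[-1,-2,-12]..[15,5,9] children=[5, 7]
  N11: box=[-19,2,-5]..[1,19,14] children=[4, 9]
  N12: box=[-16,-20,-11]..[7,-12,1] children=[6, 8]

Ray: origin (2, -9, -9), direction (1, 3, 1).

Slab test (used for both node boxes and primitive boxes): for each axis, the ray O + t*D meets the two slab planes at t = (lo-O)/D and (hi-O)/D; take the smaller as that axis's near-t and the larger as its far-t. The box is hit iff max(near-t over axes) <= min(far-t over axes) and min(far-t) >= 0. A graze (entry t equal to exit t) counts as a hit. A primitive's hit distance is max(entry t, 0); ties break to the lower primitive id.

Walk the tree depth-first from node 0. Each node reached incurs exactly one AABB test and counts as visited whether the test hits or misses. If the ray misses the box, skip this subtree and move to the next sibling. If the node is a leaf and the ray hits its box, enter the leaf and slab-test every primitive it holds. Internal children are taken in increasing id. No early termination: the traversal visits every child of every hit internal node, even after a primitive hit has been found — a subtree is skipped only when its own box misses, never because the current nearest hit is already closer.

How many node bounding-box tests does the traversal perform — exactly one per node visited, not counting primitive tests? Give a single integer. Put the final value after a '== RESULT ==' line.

Traverse from the root:
N0 x:[-21,13] y:[-11/3,28/3] z:[-3,28] -> hit [-3,28/3], descend [3, 10, 11, 12]
  N3 x:[1,13] y:[-11/3,-1/3] z:[8,28] -> miss, prune
  N10 x:[-3,13] y:[7/3,14/3] z:[-3,18] -> hit [7/3,14/3], descend [5, 7]
    N5 x:[-2,13] y:[7/3,13/3] z:[-3,3] -> hit [7/3,3] leaf, test {P1(miss), P9(miss)}
    N7 x:[-3,10] y:[11/3,14/3] z:[8,18] -> miss, prune
  N11 x:[-21,-1] y:[11/3,28/3] z:[4,23] -> miss, prune
  N12 x:[-18,5] y:[-11/3,-1] z:[-2,10] -> miss, prune

Visited [0, 3, 10, 5, 7, 11, 12]. Tests: 7 box, 1 leaf. Nearest: miss.

== RESULT ==
7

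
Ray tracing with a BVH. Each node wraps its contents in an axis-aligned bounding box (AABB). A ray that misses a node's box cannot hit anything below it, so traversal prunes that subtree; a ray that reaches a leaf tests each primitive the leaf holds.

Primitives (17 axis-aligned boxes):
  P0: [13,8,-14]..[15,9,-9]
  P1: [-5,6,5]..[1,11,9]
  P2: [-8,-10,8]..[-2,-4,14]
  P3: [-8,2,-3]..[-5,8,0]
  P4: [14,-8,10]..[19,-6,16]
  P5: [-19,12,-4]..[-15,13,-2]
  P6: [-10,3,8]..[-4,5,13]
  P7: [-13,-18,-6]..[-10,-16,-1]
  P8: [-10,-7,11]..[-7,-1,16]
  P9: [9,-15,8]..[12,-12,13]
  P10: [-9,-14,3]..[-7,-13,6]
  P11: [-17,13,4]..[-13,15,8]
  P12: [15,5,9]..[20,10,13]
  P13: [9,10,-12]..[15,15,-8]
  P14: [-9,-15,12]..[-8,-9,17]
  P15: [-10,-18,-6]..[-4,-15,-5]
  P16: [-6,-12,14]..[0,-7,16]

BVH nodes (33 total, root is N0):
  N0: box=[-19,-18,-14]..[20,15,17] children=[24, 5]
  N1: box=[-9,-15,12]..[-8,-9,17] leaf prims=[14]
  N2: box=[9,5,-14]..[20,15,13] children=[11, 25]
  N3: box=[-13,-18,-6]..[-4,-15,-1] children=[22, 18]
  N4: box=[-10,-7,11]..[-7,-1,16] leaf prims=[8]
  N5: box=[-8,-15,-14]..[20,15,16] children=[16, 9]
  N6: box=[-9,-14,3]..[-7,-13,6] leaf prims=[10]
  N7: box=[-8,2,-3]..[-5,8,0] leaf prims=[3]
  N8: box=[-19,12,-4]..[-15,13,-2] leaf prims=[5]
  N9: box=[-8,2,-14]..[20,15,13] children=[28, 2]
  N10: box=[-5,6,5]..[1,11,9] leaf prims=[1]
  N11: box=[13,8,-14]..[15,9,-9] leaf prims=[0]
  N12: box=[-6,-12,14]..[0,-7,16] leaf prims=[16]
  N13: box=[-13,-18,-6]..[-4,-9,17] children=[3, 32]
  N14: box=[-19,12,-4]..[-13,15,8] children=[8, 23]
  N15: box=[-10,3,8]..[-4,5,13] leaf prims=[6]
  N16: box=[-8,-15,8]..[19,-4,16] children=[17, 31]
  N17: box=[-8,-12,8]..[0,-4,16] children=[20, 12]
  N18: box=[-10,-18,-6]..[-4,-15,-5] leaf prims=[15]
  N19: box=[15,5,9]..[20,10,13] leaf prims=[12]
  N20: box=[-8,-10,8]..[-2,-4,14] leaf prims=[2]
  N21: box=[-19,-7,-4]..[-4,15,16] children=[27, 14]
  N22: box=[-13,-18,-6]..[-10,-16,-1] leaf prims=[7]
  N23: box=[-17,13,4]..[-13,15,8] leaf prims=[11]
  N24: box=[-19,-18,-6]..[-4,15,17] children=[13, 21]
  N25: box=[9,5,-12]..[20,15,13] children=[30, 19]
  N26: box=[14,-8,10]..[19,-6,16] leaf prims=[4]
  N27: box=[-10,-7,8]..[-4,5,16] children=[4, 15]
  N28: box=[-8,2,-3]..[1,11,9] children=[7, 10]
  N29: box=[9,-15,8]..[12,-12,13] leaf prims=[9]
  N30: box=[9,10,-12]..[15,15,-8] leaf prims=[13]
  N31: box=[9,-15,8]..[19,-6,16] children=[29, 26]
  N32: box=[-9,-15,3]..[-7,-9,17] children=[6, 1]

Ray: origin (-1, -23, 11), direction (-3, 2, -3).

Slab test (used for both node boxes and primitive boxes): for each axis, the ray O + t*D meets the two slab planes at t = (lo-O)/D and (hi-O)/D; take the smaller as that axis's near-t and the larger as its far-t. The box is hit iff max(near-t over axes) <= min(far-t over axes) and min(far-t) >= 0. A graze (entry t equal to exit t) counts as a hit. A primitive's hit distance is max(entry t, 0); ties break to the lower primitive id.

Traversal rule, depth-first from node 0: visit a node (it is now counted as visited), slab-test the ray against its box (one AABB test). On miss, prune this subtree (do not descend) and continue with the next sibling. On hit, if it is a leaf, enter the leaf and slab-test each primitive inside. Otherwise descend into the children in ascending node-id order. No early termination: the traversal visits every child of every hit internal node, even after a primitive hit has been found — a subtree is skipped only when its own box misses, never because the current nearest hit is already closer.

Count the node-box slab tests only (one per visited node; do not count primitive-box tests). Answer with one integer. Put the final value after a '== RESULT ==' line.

Trace the traversal:
N0 x:[-7,6] y:[5/2,19] z:[-2,25/3] -> hit [5/2,6], descend [5, 24]
  N5 x:[-7,7/3] y:[4,19] z:[-5/3,25/3] -> miss, prune
  N24 x:[1,6] y:[5/2,19] z:[-2,17/3] -> hit [5/2,17/3], descend [13, 21]
    N13 x:[1,4] y:[5/2,7] z:[-2,17/3] -> hit [5/2,4], descend [3, 32]
      N3 x:[1,4] y:[5/2,4] z:[4,17/3] -> hit [4,4], descend [18, 22]
        N18 x:[1,3] y:[5/2,4] z:[16/3,17/3] -> miss, prune
        N22 x:[3,4] y:[5/2,7/2] z:[4,17/3] -> miss, prune
      N32 x:[2,8/3] y:[4,7] z:[-2,8/3] -> miss, prune
    N21 x:[1,6] y:[8,19] z:[-5/3,5] -> miss, prune

Visited [0, 5, 24, 13, 3, 18, 22, 32, 21]. Tests: 9 box, 0 leaf. Nearest: miss.

== RESULT ==
9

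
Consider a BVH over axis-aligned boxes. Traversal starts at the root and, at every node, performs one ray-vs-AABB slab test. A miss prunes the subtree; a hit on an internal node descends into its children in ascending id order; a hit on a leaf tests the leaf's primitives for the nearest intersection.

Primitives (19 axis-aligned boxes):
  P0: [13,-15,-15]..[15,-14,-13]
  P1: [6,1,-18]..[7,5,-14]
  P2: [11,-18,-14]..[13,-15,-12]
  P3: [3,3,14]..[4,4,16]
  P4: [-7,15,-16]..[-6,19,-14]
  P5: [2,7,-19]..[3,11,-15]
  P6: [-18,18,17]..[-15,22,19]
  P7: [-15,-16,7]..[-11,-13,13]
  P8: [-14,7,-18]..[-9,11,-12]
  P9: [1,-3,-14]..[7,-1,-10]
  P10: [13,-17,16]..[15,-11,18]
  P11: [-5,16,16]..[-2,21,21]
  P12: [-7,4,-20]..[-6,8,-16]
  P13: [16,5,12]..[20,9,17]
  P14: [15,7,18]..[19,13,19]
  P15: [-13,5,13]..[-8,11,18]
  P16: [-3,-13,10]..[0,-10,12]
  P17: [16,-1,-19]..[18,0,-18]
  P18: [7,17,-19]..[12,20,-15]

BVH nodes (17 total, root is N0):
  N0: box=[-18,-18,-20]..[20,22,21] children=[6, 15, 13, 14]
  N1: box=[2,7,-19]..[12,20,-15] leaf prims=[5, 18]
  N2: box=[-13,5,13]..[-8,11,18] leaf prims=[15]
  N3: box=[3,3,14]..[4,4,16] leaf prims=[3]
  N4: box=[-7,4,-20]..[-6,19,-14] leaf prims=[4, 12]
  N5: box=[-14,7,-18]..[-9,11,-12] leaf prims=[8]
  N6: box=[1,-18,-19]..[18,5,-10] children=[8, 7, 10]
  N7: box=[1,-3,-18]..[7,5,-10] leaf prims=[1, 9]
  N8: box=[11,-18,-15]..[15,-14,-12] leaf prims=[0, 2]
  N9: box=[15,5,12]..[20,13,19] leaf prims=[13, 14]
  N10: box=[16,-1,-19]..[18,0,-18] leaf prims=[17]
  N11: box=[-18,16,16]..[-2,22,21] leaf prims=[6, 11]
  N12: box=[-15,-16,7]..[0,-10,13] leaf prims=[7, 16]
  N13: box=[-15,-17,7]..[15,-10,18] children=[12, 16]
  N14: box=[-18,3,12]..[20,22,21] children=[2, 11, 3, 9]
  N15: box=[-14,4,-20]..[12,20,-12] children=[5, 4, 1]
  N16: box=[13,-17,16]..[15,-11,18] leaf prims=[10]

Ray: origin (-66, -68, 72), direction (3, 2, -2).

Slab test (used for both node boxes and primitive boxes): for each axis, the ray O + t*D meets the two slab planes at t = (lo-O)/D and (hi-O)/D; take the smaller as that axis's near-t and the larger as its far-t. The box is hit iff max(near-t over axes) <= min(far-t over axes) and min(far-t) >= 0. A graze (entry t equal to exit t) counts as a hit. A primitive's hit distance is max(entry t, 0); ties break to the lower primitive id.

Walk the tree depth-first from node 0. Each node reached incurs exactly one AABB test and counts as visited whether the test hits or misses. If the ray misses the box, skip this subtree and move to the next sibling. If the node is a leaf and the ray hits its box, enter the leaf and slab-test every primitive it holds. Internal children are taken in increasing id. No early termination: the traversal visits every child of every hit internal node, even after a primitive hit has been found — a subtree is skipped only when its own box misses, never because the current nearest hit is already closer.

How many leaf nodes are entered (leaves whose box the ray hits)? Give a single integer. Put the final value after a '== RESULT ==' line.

Walk:
N0 x:[16,86/3] y:[25,45] z:[51/2,46] -> hit [51/2,86/3], descend [6, 13, 14, 15]
  N6 x:[67/3,28] y:[25,73/2] z:[41,91/2] -> miss, prune
  N13 x:[17,27] y:[51/2,29] z:[27,65/2] -> hit [27,27], descend [12, 16]
    N12 x:[17,22] y:[26,29] z:[59/2,65/2] -> miss, prune
    N16 x:[79/3,27] y:[51/2,57/2] z:[27,28] -> hit [27,27] leaf, test {P10@t=27}
  N14 x:[16,86/3] y:[71/2,45] z:[51/2,30] -> miss, prune
  N15 x:[52/3,26] y:[36,44] z:[42,46] -> miss, prune

7 AABB tests over nodes [0, 6, 13, 12, 16, 14, 15]; 1 leaf entered; closest P10.

== RESULT ==
1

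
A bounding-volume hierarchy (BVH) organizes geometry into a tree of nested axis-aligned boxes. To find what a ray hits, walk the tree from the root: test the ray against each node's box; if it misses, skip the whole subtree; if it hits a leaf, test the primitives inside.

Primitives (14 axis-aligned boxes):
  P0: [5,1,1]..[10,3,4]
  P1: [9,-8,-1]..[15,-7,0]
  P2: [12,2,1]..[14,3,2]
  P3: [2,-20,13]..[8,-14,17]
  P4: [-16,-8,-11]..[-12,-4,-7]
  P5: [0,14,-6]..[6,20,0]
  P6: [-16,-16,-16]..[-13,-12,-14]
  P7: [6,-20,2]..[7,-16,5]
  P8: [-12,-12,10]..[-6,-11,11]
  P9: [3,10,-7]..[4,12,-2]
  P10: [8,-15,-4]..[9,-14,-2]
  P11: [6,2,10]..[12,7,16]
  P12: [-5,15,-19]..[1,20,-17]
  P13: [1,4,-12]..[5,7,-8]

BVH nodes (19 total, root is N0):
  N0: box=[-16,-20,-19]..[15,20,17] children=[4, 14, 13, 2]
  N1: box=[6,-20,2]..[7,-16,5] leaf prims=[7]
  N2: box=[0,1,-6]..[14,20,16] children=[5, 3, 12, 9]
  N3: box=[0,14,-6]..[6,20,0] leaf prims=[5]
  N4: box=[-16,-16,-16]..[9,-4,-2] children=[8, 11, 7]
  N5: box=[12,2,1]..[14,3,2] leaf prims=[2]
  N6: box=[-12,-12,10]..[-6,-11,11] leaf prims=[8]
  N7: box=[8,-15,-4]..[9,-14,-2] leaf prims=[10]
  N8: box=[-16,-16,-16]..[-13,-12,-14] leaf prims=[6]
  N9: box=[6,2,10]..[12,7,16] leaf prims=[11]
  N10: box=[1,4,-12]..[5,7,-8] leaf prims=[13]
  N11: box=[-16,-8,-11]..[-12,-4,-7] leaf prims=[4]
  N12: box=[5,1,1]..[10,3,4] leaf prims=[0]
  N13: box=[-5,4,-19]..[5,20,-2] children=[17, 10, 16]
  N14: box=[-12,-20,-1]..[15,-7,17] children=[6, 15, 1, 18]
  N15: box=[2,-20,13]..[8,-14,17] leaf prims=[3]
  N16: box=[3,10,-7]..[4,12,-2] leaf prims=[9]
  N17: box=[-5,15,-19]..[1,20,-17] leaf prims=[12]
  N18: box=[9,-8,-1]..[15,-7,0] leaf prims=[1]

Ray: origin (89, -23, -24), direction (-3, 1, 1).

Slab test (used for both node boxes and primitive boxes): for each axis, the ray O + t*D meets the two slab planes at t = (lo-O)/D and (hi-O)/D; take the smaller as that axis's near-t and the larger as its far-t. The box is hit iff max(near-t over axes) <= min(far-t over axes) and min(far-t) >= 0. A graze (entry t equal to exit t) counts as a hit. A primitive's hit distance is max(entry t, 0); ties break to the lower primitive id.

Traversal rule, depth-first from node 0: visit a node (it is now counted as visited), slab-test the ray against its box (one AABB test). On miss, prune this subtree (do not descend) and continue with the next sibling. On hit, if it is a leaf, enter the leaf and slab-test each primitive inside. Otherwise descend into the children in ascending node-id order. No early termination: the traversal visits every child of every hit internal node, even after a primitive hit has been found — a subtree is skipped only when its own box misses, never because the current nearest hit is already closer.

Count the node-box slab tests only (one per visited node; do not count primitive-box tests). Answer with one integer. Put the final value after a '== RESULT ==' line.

Walk:
N0 x:[74/3,35] y:[3,43] z:[5,41] -> hit [74/3,35], descend [2, 4, 13, 14]
  N2 x:[25,89/3] y:[24,43] z:[18,40] -> hit [25,89/3], descend [3, 5, 9, 12]
    N3 x:[83/3,89/3] y:[37,43] z:[18,24] -> miss, prune
    N5 x:[25,77/3] y:[25,26] z:[25,26] -> hit [25,77/3] leaf, test {P2@t=25}
    N9 x:[77/3,83/3] y:[25,30] z:[34,40] -> miss, prune
    N12 x:[79/3,28] y:[24,26] z:[25,28] -> miss, prune
  N4 x:[80/3,35] y:[7,19] z:[8,22] -> miss, prune
  N13 x:[28,94/3] y:[27,43] z:[5,22] -> miss, prune
  N14 x:[74/3,101/3] y:[3,16] z:[23,41] -> miss, prune

Visited [0, 2, 3, 5, 9, 12, 4, 13, 14]. Tests: 9 box, 1 leaf. Nearest: P2.

== RESULT ==
9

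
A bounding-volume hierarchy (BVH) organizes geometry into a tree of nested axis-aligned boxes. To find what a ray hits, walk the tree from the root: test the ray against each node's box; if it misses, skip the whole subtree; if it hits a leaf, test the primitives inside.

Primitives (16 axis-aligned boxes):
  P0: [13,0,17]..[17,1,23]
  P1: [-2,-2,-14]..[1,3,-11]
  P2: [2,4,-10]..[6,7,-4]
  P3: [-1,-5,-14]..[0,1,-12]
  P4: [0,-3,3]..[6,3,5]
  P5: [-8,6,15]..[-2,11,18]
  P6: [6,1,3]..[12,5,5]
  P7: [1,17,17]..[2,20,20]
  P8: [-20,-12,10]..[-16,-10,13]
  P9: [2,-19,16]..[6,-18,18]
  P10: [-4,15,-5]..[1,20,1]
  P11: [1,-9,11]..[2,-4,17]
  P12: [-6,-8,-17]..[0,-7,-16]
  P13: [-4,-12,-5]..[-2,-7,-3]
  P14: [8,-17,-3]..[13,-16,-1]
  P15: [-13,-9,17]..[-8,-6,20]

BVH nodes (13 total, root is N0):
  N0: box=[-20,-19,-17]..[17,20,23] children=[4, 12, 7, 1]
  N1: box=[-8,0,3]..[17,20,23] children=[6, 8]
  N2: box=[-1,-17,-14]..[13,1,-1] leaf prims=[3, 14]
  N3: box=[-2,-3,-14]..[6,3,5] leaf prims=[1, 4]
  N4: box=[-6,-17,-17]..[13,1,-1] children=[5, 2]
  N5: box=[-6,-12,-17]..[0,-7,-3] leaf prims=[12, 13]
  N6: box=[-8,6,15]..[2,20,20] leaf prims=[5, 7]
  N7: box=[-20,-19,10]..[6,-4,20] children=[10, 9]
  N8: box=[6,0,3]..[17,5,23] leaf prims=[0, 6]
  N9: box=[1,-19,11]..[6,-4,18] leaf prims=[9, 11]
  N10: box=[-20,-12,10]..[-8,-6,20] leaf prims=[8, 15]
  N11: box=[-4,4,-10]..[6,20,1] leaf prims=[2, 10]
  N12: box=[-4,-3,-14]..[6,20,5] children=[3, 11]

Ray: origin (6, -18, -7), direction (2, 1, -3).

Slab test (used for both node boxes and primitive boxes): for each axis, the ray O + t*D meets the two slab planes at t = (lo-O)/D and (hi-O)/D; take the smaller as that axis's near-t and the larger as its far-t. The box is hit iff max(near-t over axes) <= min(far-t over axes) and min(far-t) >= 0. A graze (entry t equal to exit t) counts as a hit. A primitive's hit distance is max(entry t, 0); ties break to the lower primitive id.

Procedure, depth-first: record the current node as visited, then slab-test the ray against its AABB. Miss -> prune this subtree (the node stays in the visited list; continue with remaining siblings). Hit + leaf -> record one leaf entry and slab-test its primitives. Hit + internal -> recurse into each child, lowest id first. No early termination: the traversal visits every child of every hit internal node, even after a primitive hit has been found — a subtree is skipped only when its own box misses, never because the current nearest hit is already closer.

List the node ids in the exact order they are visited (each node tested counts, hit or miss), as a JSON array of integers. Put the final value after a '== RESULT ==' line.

Traverse from the root:
N0 x:[-13,11/2] y:[-1,38] z:[-10,10/3] -> hit [-1,10/3], descend [1, 4, 7, 12]
  N1 x:[-7,11/2] y:[18,38] z:[-10,-10/3] -> miss, prune
  N4 x:[-6,7/2] y:[1,19] z:[-2,10/3] -> hit [1,10/3], descend [2, 5]
    N2 x:[-7/2,7/2] y:[1,19] z:[-2,7/3] -> hit [1,7/3] leaf, test {P3(miss), P14(miss)}
    N5 x:[-6,-3] y:[6,11] z:[-4/3,10/3] -> miss, prune
  N7 x:[-13,0] y:[-1,14] z:[-9,-17/3] -> miss, prune
  N12 x:[-5,0] y:[15,38] z:[-4,7/3] -> miss, prune

Visited [0, 1, 4, 2, 5, 7, 12]. Tests: 7 box, 1 leaf. Nearest: miss.

== RESULT ==
[0, 1, 4, 2, 5, 7, 12]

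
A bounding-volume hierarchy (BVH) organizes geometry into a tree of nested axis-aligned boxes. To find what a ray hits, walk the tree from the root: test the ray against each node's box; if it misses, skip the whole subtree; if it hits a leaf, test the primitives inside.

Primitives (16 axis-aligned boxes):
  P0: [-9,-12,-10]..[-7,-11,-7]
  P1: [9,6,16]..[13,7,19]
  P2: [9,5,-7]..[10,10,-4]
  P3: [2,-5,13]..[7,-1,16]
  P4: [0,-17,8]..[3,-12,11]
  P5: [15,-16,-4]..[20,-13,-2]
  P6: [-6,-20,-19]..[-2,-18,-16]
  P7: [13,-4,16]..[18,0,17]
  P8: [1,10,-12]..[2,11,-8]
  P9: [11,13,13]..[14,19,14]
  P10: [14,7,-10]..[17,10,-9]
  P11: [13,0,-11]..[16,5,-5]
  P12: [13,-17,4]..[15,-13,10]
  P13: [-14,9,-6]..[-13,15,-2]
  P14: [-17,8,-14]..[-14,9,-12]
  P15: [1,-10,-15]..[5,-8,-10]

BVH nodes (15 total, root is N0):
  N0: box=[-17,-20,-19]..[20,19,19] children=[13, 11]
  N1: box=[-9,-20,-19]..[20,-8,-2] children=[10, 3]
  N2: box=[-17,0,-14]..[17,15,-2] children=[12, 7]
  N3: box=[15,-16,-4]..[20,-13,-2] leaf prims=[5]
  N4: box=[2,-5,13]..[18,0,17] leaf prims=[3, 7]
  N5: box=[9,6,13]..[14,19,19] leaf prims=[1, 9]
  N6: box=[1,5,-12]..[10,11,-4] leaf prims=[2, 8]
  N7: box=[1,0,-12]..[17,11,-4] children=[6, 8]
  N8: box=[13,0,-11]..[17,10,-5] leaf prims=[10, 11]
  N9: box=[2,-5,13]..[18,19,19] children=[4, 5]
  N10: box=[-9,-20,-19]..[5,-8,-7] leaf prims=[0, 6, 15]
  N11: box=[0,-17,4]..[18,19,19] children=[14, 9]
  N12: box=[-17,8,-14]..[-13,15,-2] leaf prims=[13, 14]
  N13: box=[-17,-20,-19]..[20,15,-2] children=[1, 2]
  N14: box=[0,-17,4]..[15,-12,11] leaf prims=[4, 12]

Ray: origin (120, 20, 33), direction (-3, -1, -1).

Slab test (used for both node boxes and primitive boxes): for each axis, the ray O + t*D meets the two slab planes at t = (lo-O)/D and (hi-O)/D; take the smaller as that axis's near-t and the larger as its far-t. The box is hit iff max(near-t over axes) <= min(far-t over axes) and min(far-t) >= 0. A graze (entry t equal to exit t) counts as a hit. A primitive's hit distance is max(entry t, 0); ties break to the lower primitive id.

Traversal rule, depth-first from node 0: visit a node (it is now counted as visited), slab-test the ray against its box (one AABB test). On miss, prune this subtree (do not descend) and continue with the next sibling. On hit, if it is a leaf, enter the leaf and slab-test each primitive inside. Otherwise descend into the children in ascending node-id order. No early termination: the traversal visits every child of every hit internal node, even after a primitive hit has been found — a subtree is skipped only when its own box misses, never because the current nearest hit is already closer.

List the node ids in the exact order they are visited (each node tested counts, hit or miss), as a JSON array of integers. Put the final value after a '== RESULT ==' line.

Trace the traversal:
N0 x:[100/3,137/3] y:[1,40] z:[14,52] -> hit [100/3,40], descend [11, 13]
  N11 x:[34,40] y:[1,37] z:[14,29] -> miss, prune
  N13 x:[100/3,137/3] y:[5,40] z:[35,52] -> hit [35,40], descend [1, 2]
    N1 x:[100/3,43] y:[28,40] z:[35,52] -> hit [35,40], descend [3, 10]
      N3 x:[100/3,35] y:[33,36] z:[35,37] -> hit [35,35] leaf, test {P5@t=35}
      N10 x:[115/3,43] y:[28,40] z:[40,52] -> hit [40,40] leaf, test {P0(miss), P6(miss), P15(miss)}
    N2 x:[103/3,137/3] y:[5,20] z:[35,47] -> miss, prune

Visited [0, 11, 13, 1, 3, 10, 2]. Tests: 7 box, 2 leaf. Nearest: P5.

== RESULT ==
[0, 11, 13, 1, 3, 10, 2]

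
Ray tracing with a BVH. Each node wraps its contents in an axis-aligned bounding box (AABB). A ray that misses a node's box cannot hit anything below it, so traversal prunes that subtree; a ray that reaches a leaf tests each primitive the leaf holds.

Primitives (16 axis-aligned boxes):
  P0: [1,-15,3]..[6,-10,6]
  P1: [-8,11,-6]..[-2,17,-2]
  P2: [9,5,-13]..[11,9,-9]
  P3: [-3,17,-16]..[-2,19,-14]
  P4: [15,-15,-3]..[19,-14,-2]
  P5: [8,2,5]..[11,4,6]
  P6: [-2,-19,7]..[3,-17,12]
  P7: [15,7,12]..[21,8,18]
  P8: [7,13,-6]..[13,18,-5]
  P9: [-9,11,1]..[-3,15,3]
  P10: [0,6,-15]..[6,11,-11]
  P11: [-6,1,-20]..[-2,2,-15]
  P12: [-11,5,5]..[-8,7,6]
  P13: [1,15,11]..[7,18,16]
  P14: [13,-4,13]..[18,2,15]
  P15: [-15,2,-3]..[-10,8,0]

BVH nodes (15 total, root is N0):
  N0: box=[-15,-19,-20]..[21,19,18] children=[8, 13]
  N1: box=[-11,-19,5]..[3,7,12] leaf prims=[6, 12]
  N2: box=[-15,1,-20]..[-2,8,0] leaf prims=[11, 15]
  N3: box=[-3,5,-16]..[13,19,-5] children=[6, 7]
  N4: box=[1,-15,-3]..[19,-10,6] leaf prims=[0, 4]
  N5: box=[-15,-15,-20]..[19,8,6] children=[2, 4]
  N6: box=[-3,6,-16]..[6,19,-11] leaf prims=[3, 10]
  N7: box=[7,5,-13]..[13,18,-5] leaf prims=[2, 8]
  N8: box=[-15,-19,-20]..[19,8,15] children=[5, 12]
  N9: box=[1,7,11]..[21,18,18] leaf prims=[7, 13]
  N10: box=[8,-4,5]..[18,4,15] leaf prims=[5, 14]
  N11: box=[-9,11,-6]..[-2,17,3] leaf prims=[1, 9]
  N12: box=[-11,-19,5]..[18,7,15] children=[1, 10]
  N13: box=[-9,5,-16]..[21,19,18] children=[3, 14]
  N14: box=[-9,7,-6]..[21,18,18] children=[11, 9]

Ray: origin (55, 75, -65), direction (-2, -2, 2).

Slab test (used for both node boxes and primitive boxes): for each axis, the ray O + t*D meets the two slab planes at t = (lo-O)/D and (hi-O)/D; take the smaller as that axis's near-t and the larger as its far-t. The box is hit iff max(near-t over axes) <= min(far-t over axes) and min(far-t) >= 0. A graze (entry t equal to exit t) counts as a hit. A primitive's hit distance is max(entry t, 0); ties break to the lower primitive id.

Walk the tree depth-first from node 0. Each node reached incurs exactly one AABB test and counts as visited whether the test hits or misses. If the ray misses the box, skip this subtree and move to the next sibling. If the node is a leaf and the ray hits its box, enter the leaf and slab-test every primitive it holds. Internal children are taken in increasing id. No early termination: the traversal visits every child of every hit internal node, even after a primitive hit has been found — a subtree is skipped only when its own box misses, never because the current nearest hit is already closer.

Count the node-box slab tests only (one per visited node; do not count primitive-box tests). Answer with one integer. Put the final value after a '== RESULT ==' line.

Walk:
N0 x:[17,35] y:[28,47] z:[45/2,83/2] -> hit [28,35], descend [8, 13]
  N8 x:[18,35] y:[67/2,47] z:[45/2,40] -> hit [67/2,35], descend [5, 12]
    N5 x:[18,35] y:[67/2,45] z:[45/2,71/2] -> hit [67/2,35], descend [2, 4]
      N2 x:[57/2,35] y:[67/2,37] z:[45/2,65/2] -> miss, prune
      N4 x:[18,27] y:[85/2,45] z:[31,71/2] -> miss, prune
    N12 x:[37/2,33] y:[34,47] z:[35,40] -> miss, prune
  N13 x:[17,32] y:[28,35] z:[49/2,83/2] -> hit [28,32], descend [3, 14]
    N3 x:[21,29] y:[28,35] z:[49/2,30] -> hit [28,29], descend [6, 7]
      N6 x:[49/2,29] y:[28,69/2] z:[49/2,27] -> miss, prune
      N7 x:[21,24] y:[57/2,35] z:[26,30] -> miss, prune
    N14 x:[17,32] y:[57/2,34] z:[59/2,83/2] -> hit [59/2,32], descend [9, 11]
      N9 x:[17,27] y:[57/2,34] z:[38,83/2] -> miss, prune
      N11 x:[57/2,32] y:[29,32] z:[59/2,34] -> hit [59/2,32] leaf, test {P1@t=59/2, P9(miss)}

order=[0, 8, 5, 2, 4, 12, 13, 3, 6, 7, 14, 9, 11]  |boxes|=13  |leaves|=1  hit=P1

== RESULT ==
13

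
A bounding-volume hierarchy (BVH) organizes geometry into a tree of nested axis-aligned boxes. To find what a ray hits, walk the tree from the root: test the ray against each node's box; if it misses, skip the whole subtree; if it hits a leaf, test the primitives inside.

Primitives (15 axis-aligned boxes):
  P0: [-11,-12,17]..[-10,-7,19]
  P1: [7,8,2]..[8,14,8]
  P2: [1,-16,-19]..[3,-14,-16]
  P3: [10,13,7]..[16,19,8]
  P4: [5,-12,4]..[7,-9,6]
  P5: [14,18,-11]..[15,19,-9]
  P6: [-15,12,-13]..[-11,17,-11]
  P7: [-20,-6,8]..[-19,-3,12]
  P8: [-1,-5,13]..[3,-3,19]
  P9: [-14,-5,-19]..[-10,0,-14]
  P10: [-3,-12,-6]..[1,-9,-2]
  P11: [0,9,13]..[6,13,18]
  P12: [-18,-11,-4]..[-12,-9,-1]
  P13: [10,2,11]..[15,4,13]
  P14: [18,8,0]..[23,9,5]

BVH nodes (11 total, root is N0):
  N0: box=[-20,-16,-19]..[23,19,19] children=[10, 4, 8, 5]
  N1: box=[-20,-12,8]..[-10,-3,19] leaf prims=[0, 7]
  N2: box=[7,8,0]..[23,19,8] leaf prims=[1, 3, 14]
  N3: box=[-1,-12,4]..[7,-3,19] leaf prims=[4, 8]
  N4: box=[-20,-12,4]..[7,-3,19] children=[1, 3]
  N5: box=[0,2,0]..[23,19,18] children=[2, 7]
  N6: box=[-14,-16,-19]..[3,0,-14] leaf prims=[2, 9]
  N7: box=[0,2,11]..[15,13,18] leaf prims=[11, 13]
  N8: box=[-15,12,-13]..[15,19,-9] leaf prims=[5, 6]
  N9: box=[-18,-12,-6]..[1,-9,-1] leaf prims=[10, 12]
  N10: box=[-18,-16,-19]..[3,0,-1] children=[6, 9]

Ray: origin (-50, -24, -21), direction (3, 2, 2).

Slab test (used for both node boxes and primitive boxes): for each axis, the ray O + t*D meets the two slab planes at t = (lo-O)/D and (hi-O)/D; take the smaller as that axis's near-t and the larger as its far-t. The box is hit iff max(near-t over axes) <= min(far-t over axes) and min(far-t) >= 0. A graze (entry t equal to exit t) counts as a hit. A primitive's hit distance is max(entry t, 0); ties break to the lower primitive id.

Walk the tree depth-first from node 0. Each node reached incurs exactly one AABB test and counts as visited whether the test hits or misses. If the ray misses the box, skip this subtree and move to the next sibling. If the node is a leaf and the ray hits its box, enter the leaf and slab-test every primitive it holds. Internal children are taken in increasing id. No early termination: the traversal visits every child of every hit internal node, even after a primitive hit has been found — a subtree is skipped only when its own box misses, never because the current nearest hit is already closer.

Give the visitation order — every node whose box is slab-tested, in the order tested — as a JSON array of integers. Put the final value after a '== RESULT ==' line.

Trace the traversal:
N0 x:[10,73/3] y:[4,43/2] z:[1,20] -> hit [10,20], descend [4, 5, 8, 10]
  N4 x:[10,19] y:[6,21/2] z:[25/2,20] -> miss, prune
  N5 x:[50/3,73/3] y:[13,43/2] z:[21/2,39/2] -> hit [50/3,39/2], descend [2, 7]
    N2 x:[19,73/3] y:[16,43/2] z:[21/2,29/2] -> miss, prune
    N7 x:[50/3,65/3] y:[13,37/2] z:[16,39/2] -> hit [50/3,37/2] leaf, test {P11@t=17, P13(miss)}
  N8 x:[35/3,65/3] y:[18,43/2] z:[4,6] -> miss, prune
  N10 x:[32/3,53/3] y:[4,12] z:[1,10] -> miss, prune

Visited [0, 4, 5, 2, 7, 8, 10]. Tests: 7 box, 1 leaf. Nearest: P11.

== RESULT ==
[0, 4, 5, 2, 7, 8, 10]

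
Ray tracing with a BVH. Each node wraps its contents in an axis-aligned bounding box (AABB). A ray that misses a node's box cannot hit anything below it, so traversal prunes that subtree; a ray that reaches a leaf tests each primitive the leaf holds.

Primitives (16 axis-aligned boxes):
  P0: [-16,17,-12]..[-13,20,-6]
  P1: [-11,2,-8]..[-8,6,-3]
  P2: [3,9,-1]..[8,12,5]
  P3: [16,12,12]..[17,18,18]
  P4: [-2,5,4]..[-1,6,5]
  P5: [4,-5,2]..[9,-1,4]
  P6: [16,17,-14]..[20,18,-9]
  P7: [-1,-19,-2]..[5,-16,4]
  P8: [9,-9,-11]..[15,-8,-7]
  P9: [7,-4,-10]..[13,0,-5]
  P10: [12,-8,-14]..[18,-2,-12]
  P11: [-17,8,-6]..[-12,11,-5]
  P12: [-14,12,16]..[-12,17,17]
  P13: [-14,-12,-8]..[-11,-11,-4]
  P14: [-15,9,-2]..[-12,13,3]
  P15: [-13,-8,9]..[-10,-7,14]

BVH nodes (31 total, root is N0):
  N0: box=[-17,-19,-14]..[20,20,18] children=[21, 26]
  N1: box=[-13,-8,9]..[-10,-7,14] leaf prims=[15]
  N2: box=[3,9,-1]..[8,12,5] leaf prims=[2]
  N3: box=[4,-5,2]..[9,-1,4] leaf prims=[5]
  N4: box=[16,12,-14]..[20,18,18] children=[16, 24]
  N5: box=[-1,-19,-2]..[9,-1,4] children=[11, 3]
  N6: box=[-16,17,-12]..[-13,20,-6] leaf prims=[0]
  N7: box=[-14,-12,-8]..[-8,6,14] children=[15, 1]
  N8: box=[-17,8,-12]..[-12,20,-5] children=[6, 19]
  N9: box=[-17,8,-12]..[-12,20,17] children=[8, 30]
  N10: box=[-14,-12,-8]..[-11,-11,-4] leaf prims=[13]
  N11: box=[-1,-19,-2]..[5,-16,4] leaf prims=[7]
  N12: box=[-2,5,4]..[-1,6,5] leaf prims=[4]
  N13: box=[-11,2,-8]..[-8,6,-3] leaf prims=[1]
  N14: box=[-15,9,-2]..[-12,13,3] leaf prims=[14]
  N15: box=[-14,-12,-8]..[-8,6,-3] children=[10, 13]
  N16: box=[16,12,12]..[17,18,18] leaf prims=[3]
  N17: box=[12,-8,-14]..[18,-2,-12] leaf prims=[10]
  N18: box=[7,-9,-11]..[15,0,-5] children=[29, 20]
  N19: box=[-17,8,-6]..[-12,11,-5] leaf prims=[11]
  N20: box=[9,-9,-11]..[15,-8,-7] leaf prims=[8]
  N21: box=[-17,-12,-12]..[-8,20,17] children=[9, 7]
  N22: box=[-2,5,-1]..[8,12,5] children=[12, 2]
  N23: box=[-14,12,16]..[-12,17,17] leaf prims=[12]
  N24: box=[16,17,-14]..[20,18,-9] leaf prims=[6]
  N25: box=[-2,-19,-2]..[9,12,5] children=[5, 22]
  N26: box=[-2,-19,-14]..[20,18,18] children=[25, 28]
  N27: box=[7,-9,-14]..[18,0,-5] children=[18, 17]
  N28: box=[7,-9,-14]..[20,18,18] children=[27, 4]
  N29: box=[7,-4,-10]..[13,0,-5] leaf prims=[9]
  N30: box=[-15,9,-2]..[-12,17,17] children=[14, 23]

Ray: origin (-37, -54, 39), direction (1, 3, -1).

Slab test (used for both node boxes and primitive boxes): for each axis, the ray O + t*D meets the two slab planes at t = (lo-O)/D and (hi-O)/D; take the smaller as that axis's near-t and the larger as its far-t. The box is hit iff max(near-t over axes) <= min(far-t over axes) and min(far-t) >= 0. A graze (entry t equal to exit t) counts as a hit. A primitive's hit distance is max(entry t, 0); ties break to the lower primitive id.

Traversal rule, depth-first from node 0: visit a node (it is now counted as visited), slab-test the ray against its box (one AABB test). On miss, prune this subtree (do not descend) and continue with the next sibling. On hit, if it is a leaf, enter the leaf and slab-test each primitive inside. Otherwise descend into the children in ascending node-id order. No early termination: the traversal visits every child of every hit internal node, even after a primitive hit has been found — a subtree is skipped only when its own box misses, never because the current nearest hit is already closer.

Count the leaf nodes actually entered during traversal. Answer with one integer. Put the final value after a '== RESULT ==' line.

Traverse from the root:
N0 x:[20,57] y:[35/3,74/3] z:[21,53] -> hit [21,74/3], descend [21, 26]
  N21 x:[20,29] y:[14,74/3] z:[22,51] -> hit [22,74/3], descend [7, 9]
    N7 x:[23,29] y:[14,20] z:[25,47] -> miss, prune
    N9 x:[20,25] y:[62/3,74/3] z:[22,51] -> hit [22,74/3], descend [8, 30]
      N8 x:[20,25] y:[62/3,74/3] z:[44,51] -> miss, prune
      N30 x:[22,25] y:[21,71/3] z:[22,41] -> hit [22,71/3], descend [14, 23]
        N14 x:[22,25] y:[21,67/3] z:[36,41] -> miss, prune
        N23 x:[23,25] y:[22,71/3] z:[22,23] -> hit [23,23] leaf, test {P12@t=23}
  N26 x:[35,57] y:[35/3,24] z:[21,53] -> miss, prune

Summary -> nodes [0, 21, 7, 9, 8, 30, 14, 23, 26]; box-tests=9; leaf-entries=1; first=P12

== RESULT ==
1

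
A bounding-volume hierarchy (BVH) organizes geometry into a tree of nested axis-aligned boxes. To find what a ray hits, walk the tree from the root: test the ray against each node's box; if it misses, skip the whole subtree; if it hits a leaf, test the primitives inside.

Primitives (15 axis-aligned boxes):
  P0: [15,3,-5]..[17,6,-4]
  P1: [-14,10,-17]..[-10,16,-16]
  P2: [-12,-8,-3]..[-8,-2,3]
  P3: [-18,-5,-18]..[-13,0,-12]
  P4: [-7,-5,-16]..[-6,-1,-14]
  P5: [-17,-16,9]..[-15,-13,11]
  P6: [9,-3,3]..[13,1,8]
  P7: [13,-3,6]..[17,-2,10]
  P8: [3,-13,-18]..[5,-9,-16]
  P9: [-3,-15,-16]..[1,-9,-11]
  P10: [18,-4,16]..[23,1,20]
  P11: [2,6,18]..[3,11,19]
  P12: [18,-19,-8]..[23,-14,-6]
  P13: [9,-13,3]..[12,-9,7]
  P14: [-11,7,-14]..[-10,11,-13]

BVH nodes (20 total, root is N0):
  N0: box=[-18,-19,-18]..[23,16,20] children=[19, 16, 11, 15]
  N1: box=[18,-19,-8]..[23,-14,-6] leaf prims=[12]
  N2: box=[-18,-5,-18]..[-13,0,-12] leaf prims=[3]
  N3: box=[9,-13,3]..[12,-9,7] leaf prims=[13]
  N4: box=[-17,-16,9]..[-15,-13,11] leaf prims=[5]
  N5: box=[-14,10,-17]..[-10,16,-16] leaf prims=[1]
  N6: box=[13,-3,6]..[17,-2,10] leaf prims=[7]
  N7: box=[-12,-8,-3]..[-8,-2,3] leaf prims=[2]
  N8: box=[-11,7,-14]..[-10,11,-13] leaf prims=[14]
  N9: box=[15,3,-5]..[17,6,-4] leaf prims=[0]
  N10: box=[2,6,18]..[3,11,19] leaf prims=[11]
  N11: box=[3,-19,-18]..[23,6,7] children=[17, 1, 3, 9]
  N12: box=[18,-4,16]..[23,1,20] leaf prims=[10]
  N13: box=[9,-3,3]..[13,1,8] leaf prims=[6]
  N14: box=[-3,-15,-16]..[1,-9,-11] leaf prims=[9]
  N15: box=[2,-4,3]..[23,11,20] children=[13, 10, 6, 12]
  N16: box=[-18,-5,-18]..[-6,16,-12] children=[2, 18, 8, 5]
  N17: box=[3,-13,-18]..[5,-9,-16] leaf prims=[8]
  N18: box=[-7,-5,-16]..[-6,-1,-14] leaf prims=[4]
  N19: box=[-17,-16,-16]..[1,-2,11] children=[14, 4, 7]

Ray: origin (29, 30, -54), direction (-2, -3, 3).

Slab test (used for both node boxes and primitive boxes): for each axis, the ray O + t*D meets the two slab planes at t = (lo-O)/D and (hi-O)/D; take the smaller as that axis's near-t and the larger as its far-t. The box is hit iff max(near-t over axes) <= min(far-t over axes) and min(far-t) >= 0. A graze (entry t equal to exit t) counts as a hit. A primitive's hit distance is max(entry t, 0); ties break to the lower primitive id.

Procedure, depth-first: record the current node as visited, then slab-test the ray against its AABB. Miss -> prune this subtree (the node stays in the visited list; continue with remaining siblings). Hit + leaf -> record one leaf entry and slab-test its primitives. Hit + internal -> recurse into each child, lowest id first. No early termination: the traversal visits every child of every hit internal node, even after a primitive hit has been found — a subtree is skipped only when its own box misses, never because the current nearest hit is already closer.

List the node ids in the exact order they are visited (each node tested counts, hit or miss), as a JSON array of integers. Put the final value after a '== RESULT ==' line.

Walk:
N0 x:[3,47/2] y:[14/3,49/3] z:[12,74/3] -> hit [12,49/3], descend [11, 15, 16, 19]
  N11 x:[3,13] y:[8,49/3] z:[12,61/3] -> hit [12,13], descend [1, 3, 9, 17]
    N1 x:[3,11/2] y:[44/3,49/3] z:[46/3,16] -> miss, prune
    N3 x:[17/2,10] y:[13,43/3] z:[19,61/3] -> miss, prune
    N9 x:[6,7] y:[8,9] z:[49/3,50/3] -> miss, prune
    N17 x:[12,13] y:[13,43/3] z:[12,38/3] -> miss, prune
  N15 x:[3,27/2] y:[19/3,34/3] z:[19,74/3] -> miss, prune
  N16 x:[35/2,47/2] y:[14/3,35/3] z:[12,14] -> miss, prune
  N19 x:[14,23] y:[32/3,46/3] z:[38/3,65/3] -> hit [14,46/3], descend [4, 7, 14]
    N4 x:[22,23] y:[43/3,46/3] z:[21,65/3] -> miss, prune
    N7 x:[37/2,41/2] y:[32/3,38/3] z:[17,19] -> miss, prune
    N14 x:[14,16] y:[13,15] z:[38/3,43/3] -> hit [14,43/3] leaf, test {P9@t=14}

Summary -> nodes [0, 11, 1, 3, 9, 17, 15, 16, 19, 4, 7, 14]; box-tests=12; leaf-entries=1; first=P9

== RESULT ==
[0, 11, 1, 3, 9, 17, 15, 16, 19, 4, 7, 14]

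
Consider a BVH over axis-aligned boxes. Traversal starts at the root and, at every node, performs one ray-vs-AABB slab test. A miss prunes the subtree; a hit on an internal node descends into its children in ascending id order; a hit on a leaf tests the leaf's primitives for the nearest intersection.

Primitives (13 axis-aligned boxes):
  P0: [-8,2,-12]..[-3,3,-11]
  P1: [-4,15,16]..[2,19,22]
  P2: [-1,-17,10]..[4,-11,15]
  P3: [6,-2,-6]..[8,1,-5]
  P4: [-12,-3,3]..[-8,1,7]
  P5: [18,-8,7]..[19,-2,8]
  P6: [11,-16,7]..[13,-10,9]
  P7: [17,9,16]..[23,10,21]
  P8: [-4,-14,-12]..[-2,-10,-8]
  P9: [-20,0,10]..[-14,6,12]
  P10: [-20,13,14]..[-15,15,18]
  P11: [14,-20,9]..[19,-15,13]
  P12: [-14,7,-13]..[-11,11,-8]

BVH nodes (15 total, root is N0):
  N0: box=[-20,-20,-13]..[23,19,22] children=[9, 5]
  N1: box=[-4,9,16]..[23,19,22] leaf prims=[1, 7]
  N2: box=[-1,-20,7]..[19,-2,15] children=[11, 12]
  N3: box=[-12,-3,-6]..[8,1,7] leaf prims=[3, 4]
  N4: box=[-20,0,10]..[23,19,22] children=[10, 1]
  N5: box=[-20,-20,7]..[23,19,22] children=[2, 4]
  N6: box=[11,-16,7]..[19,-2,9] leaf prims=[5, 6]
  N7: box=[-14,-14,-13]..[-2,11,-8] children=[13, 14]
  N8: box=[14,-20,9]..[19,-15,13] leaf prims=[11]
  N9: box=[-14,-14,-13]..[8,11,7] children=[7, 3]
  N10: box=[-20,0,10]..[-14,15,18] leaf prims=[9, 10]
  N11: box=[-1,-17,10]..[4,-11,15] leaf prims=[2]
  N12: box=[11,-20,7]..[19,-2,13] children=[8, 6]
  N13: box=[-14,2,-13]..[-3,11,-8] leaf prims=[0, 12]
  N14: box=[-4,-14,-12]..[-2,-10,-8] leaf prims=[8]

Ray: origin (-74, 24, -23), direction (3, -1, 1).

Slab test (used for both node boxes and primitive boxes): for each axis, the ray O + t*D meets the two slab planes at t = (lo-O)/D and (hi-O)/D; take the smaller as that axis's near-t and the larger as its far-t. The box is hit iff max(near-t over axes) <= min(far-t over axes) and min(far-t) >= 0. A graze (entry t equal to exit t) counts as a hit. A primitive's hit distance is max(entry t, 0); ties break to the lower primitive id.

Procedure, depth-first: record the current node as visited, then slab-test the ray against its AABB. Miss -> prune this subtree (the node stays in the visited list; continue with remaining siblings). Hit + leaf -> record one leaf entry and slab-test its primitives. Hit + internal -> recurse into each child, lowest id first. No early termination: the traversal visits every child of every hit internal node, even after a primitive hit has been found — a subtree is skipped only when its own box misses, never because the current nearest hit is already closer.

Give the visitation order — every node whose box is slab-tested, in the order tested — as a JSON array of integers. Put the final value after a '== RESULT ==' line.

Walk:
N0 x:[18,97/3] y:[5,44] z:[10,45] -> hit [18,97/3], descend [5, 9]
  N5 x:[18,97/3] y:[5,44] z:[30,45] -> hit [30,97/3], descend [2, 4]
    N2 x:[73/3,31] y:[26,44] z:[30,38] -> hit [30,31], descend [11, 12]
      N11 x:[73/3,26] y:[35,41] z:[33,38] -> miss, prune
      N12 x:[85/3,31] y:[26,44] z:[30,36] -> hit [30,31], descend [6, 8]
        N6 x:[85/3,31] y:[26,40] z:[30,32] -> hit [30,31] leaf, test {P5@t=92/3, P6(miss)}
        N8 x:[88/3,31] y:[39,44] z:[32,36] -> miss, prune
    N4 x:[18,97/3] y:[5,24] z:[33,45] -> miss, prune
  N9 x:[20,82/3] y:[13,38] z:[10,30] -> hit [20,82/3], descend [3, 7]
    N3 x:[62/3,82/3] y:[23,27] z:[17,30] -> hit [23,27] leaf, test {P3(miss), P4(miss)}
    N7 x:[20,24] y:[13,38] z:[10,15] -> miss, prune

11 AABB tests over nodes [0, 5, 2, 11, 12, 6, 8, 4, 9, 3, 7]; 2 leaves entered; closest P5.

== RESULT ==
[0, 5, 2, 11, 12, 6, 8, 4, 9, 3, 7]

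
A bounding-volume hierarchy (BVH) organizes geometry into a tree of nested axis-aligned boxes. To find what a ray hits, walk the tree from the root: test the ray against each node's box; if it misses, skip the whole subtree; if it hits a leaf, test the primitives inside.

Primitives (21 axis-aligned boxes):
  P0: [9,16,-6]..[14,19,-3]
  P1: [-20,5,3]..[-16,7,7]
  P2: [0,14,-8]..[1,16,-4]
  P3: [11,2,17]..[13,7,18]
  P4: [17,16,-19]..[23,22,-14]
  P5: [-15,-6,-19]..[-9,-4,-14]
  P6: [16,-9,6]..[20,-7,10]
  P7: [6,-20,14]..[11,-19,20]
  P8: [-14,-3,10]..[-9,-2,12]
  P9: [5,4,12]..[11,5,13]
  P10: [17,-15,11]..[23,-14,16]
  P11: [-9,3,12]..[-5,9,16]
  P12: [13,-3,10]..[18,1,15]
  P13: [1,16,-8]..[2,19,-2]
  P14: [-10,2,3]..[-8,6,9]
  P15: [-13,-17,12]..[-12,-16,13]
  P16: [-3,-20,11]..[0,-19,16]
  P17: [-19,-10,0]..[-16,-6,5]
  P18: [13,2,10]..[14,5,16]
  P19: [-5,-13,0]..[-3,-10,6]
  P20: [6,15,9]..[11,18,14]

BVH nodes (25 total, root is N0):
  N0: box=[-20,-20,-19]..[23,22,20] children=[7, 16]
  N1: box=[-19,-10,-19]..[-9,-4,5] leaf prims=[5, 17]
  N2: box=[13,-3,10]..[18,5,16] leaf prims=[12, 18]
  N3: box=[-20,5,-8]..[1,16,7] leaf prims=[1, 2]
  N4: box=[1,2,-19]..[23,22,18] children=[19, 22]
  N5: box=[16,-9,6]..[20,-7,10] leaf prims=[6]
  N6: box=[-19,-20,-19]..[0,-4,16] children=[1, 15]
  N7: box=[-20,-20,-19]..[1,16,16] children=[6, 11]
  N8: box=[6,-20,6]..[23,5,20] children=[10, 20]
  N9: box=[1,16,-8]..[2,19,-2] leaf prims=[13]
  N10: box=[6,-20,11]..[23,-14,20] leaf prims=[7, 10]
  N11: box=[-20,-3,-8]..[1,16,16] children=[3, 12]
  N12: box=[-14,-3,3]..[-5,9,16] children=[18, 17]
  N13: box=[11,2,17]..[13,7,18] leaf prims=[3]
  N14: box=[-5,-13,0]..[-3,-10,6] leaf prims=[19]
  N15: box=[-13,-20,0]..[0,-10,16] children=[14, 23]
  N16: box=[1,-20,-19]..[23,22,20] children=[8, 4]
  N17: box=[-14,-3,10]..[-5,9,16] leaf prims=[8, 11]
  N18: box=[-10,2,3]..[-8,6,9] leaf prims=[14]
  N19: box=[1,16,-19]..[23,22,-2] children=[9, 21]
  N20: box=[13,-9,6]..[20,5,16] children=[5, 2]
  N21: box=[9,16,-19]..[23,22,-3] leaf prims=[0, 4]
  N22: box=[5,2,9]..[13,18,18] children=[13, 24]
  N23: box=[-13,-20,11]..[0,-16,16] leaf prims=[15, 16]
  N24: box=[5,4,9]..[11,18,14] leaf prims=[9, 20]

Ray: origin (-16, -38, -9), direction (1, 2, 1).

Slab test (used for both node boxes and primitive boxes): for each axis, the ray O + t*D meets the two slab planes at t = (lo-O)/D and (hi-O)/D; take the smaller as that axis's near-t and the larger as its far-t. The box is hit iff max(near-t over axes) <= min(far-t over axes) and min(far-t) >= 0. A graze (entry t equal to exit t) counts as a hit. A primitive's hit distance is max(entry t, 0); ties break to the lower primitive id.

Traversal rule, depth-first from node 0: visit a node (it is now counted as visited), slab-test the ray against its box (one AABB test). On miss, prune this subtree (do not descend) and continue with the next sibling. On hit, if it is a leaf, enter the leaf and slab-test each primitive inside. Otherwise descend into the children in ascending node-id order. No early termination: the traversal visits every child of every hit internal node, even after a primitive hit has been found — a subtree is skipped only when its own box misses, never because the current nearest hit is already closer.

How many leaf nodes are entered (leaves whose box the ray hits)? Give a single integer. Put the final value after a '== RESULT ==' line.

Trace the traversal:
N0 x:[-4,39] y:[9,30] z:[-10,29] -> hit [9,29], descend [7, 16]
  N7 x:[-4,17] y:[9,27] z:[-10,25] -> hit [9,17], descend [6, 11]
    N6 x:[-3,16] y:[9,17] z:[-10,25] -> hit [9,16], descend [1, 15]
      N1 x:[-3,7] y:[14,17] z:[-10,14] -> miss, prune
      N15 x:[3,16] y:[9,14] z:[9,25] -> hit [9,14], descend [14, 23]
        N14 x:[11,13] y:[25/2,14] z:[9,15] -> hit [25/2,13] leaf, test {P19@t=25/2}
        N23 x:[3,16] y:[9,11] z:[20,25] -> miss, prune
    N11 x:[-4,17] y:[35/2,27] z:[1,25] -> miss, prune
  N16 x:[17,39] y:[9,30] z:[-10,29] -> hit [17,29], descend [4, 8]
    N4 x:[17,39] y:[20,30] z:[-10,27] -> hit [20,27], descend [19, 22]
      N19 x:[17,39] y:[27,30] z:[-10,7] -> miss, prune
      N22 x:[21,29] y:[20,28] z:[18,27] -> hit [21,27], descend [13, 24]
        N13 x:[27,29] y:[20,45/2] z:[26,27] -> miss, prune
        N24 x:[21,27] y:[21,28] z:[18,23] -> hit [21,23] leaf, test {P9@t=21, P20(miss)}
    N8 x:[22,39] y:[9,43/2] z:[15,29] -> miss, prune

15 AABB tests over nodes [0, 7, 6, 1, 15, 14, 23, 11, 16, 4, 19, 22, 13, 24, 8]; 2 leaves entered; closest P19.

== RESULT ==
2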